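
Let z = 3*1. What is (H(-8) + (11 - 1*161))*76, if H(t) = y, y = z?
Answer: -11172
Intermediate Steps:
z = 3
y = 3
H(t) = 3
(H(-8) + (11 - 1*161))*76 = (3 + (11 - 1*161))*76 = (3 + (11 - 161))*76 = (3 - 150)*76 = -147*76 = -11172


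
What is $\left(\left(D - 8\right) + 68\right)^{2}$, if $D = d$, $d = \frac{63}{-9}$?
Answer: $2809$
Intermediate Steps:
$d = -7$ ($d = 63 \left(- \frac{1}{9}\right) = -7$)
$D = -7$
$\left(\left(D - 8\right) + 68\right)^{2} = \left(\left(-7 - 8\right) + 68\right)^{2} = \left(-15 + 68\right)^{2} = 53^{2} = 2809$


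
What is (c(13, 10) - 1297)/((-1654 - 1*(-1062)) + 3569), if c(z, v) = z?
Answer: -1284/2977 ≈ -0.43131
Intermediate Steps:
(c(13, 10) - 1297)/((-1654 - 1*(-1062)) + 3569) = (13 - 1297)/((-1654 - 1*(-1062)) + 3569) = -1284/((-1654 + 1062) + 3569) = -1284/(-592 + 3569) = -1284/2977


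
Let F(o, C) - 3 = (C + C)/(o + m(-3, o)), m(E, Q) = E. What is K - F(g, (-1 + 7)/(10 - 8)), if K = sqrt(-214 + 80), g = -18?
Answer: -19/7 + I*sqrt(134) ≈ -2.7143 + 11.576*I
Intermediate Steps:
F(o, C) = 3 + 2*C/(-3 + o) (F(o, C) = 3 + (C + C)/(o - 3) = 3 + (2*C)/(-3 + o) = 3 + 2*C/(-3 + o))
K = I*sqrt(134) (K = sqrt(-134) = I*sqrt(134) ≈ 11.576*I)
K - F(g, (-1 + 7)/(10 - 8)) = I*sqrt(134) - (-9 + 2*((-1 + 7)/(10 - 8)) + 3*(-18))/(-3 - 18) = I*sqrt(134) - (-9 + 2*(6/2) - 54)/(-21) = I*sqrt(134) - (-1)*(-9 + 2*(6*(1/2)) - 54)/21 = I*sqrt(134) - (-1)*(-9 + 2*3 - 54)/21 = I*sqrt(134) - (-1)*(-9 + 6 - 54)/21 = I*sqrt(134) - (-1)*(-57)/21 = I*sqrt(134) - 1*19/7 = I*sqrt(134) - 19/7 = -19/7 + I*sqrt(134)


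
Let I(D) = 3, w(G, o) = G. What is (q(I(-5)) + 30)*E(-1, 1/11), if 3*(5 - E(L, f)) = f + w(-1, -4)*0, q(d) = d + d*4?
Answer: 2460/11 ≈ 223.64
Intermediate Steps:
q(d) = 5*d (q(d) = d + 4*d = 5*d)
E(L, f) = 5 - f/3 (E(L, f) = 5 - (f - 1*0)/3 = 5 - (f + 0)/3 = 5 - f/3)
(q(I(-5)) + 30)*E(-1, 1/11) = (5*3 + 30)*(5 - ⅓/11) = (15 + 30)*(5 - ⅓*1/11) = 45*(5 - 1/33) = 45*(164/33) = 2460/11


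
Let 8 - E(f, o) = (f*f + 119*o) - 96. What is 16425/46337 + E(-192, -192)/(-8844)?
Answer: 197475761/102451107 ≈ 1.9275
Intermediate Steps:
E(f, o) = 104 - f² - 119*o (E(f, o) = 8 - ((f*f + 119*o) - 96) = 8 - ((f² + 119*o) - 96) = 8 - (-96 + f² + 119*o) = 8 + (96 - f² - 119*o) = 104 - f² - 119*o)
16425/46337 + E(-192, -192)/(-8844) = 16425/46337 + (104 - 1*(-192)² - 119*(-192))/(-8844) = 16425*(1/46337) + (104 - 1*36864 + 22848)*(-1/8844) = 16425/46337 + (104 - 36864 + 22848)*(-1/8844) = 16425/46337 - 13912*(-1/8844) = 16425/46337 + 3478/2211 = 197475761/102451107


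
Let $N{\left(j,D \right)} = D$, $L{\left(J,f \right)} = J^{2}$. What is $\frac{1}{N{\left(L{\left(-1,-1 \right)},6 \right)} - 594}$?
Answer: $- \frac{1}{588} \approx -0.0017007$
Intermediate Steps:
$\frac{1}{N{\left(L{\left(-1,-1 \right)},6 \right)} - 594} = \frac{1}{6 - 594} = \frac{1}{-588} = - \frac{1}{588}$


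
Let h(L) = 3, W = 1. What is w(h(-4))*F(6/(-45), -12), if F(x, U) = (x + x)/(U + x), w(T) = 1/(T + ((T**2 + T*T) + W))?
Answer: 1/1001 ≈ 0.00099900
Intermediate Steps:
w(T) = 1/(1 + T + 2*T**2) (w(T) = 1/(T + ((T**2 + T*T) + 1)) = 1/(T + ((T**2 + T**2) + 1)) = 1/(T + (2*T**2 + 1)) = 1/(T + (1 + 2*T**2)) = 1/(1 + T + 2*T**2))
F(x, U) = 2*x/(U + x) (F(x, U) = (2*x)/(U + x) = 2*x/(U + x))
w(h(-4))*F(6/(-45), -12) = (2*(6/(-45))/(-12 + 6/(-45)))/(1 + 3 + 2*3**2) = (2*(6*(-1/45))/(-12 + 6*(-1/45)))/(1 + 3 + 2*9) = (2*(-2/15)/(-12 - 2/15))/(1 + 3 + 18) = (2*(-2/15)/(-182/15))/22 = (2*(-2/15)*(-15/182))/22 = (1/22)*(2/91) = 1/1001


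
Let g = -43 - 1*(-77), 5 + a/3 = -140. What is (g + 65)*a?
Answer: -43065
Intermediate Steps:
a = -435 (a = -15 + 3*(-140) = -15 - 420 = -435)
g = 34 (g = -43 + 77 = 34)
(g + 65)*a = (34 + 65)*(-435) = 99*(-435) = -43065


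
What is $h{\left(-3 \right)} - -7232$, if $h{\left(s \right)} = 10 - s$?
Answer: $7245$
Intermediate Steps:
$h{\left(-3 \right)} - -7232 = \left(10 - -3\right) - -7232 = \left(10 + 3\right) + 7232 = 13 + 7232 = 7245$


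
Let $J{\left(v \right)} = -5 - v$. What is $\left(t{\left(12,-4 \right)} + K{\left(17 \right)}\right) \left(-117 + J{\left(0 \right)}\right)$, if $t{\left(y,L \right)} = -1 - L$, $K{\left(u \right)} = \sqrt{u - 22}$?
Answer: $-366 - 122 i \sqrt{5} \approx -366.0 - 272.8 i$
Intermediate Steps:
$K{\left(u \right)} = \sqrt{-22 + u}$
$\left(t{\left(12,-4 \right)} + K{\left(17 \right)}\right) \left(-117 + J{\left(0 \right)}\right) = \left(\left(-1 - -4\right) + \sqrt{-22 + 17}\right) \left(-117 - 5\right) = \left(\left(-1 + 4\right) + \sqrt{-5}\right) \left(-117 + \left(-5 + 0\right)\right) = \left(3 + i \sqrt{5}\right) \left(-117 - 5\right) = \left(3 + i \sqrt{5}\right) \left(-122\right) = -366 - 122 i \sqrt{5}$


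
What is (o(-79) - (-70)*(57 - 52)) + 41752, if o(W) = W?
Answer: 42023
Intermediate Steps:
(o(-79) - (-70)*(57 - 52)) + 41752 = (-79 - (-70)*(57 - 52)) + 41752 = (-79 - (-70)*5) + 41752 = (-79 - 1*(-350)) + 41752 = (-79 + 350) + 41752 = 271 + 41752 = 42023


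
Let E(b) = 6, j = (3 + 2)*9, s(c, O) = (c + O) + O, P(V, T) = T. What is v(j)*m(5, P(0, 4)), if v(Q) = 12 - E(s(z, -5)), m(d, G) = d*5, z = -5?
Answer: 150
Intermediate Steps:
m(d, G) = 5*d
s(c, O) = c + 2*O (s(c, O) = (O + c) + O = c + 2*O)
j = 45 (j = 5*9 = 45)
v(Q) = 6 (v(Q) = 12 - 1*6 = 12 - 6 = 6)
v(j)*m(5, P(0, 4)) = 6*(5*5) = 6*25 = 150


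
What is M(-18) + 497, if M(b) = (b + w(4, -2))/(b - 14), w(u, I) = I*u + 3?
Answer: 15927/32 ≈ 497.72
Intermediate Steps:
w(u, I) = 3 + I*u
M(b) = (-5 + b)/(-14 + b) (M(b) = (b + (3 - 2*4))/(b - 14) = (b + (3 - 8))/(-14 + b) = (b - 5)/(-14 + b) = (-5 + b)/(-14 + b))
M(-18) + 497 = (-5 - 18)/(-14 - 18) + 497 = -23/(-32) + 497 = -1/32*(-23) + 497 = 23/32 + 497 = 15927/32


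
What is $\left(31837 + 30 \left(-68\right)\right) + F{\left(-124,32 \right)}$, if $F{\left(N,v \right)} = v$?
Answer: $29829$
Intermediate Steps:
$\left(31837 + 30 \left(-68\right)\right) + F{\left(-124,32 \right)} = \left(31837 + 30 \left(-68\right)\right) + 32 = \left(31837 - 2040\right) + 32 = 29797 + 32 = 29829$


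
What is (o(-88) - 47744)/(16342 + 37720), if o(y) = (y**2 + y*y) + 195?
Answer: -32061/54062 ≈ -0.59304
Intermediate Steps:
o(y) = 195 + 2*y**2 (o(y) = (y**2 + y**2) + 195 = 2*y**2 + 195 = 195 + 2*y**2)
(o(-88) - 47744)/(16342 + 37720) = ((195 + 2*(-88)**2) - 47744)/(16342 + 37720) = ((195 + 2*7744) - 47744)/54062 = ((195 + 15488) - 47744)*(1/54062) = (15683 - 47744)*(1/54062) = -32061*1/54062 = -32061/54062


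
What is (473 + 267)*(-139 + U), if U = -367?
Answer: -374440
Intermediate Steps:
(473 + 267)*(-139 + U) = (473 + 267)*(-139 - 367) = 740*(-506) = -374440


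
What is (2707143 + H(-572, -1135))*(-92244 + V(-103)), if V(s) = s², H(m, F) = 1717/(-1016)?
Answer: -224533440538585/1016 ≈ -2.2100e+11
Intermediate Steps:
H(m, F) = -1717/1016 (H(m, F) = 1717*(-1/1016) = -1717/1016)
(2707143 + H(-572, -1135))*(-92244 + V(-103)) = (2707143 - 1717/1016)*(-92244 + (-103)²) = 2750455571*(-92244 + 10609)/1016 = (2750455571/1016)*(-81635) = -224533440538585/1016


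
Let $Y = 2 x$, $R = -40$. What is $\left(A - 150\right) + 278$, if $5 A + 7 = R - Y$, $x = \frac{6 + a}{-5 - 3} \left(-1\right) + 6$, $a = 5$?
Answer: $\frac{2313}{20} \approx 115.65$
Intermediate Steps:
$x = \frac{59}{8}$ ($x = \frac{6 + 5}{-5 - 3} \left(-1\right) + 6 = \frac{11}{-8} \left(-1\right) + 6 = 11 \left(- \frac{1}{8}\right) \left(-1\right) + 6 = \left(- \frac{11}{8}\right) \left(-1\right) + 6 = \frac{11}{8} + 6 = \frac{59}{8} \approx 7.375$)
$Y = \frac{59}{4}$ ($Y = 2 \cdot \frac{59}{8} = \frac{59}{4} \approx 14.75$)
$A = - \frac{247}{20}$ ($A = - \frac{7}{5} + \frac{-40 - \frac{59}{4}}{5} = - \frac{7}{5} + \frac{1}{5} \left(- \frac{219}{4}\right) = - \frac{7}{5} - \frac{219}{20} = - \frac{247}{20} \approx -12.35$)
$\left(A - 150\right) + 278 = \left(- \frac{247}{20} - 150\right) + 278 = - \frac{3247}{20} + 278 = \frac{2313}{20}$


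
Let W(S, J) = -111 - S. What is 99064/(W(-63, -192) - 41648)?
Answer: -12383/5212 ≈ -2.3759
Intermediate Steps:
99064/(W(-63, -192) - 41648) = 99064/((-111 - 1*(-63)) - 41648) = 99064/((-111 + 63) - 41648) = 99064/(-48 - 41648) = 99064/(-41696) = 99064*(-1/41696) = -12383/5212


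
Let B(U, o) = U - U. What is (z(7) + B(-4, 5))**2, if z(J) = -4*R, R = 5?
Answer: 400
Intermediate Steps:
z(J) = -20 (z(J) = -4*5 = -20)
B(U, o) = 0
(z(7) + B(-4, 5))**2 = (-20 + 0)**2 = (-20)**2 = 400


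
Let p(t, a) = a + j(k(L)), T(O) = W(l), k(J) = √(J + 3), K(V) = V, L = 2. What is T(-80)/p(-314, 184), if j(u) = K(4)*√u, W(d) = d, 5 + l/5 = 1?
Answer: -20/(184 + 4*5^(¼)) ≈ -0.10527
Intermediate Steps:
l = -20 (l = -25 + 5*1 = -25 + 5 = -20)
k(J) = √(3 + J)
j(u) = 4*√u
T(O) = -20
p(t, a) = a + 4*5^(¼) (p(t, a) = a + 4*√(√(3 + 2)) = a + 4*√(√5) = a + 4*5^(¼))
T(-80)/p(-314, 184) = -20/(184 + 4*5^(¼))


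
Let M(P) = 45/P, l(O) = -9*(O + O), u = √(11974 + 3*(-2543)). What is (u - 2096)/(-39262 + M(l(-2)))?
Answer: 8384/157043 - 4*√4345/157043 ≈ 0.051708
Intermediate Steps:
u = √4345 (u = √(11974 - 7629) = √4345 ≈ 65.917)
l(O) = -18*O
(u - 2096)/(-39262 + M(l(-2))) = (√4345 - 2096)/(-39262 + 45/((-18*(-2)))) = (-2096 + √4345)/(-39262 + 45/36) = (-2096 + √4345)/(-39262 + 45*(1/36)) = (-2096 + √4345)/(-39262 + 5/4) = (-2096 + √4345)/(-157043/4) = (-2096 + √4345)*(-4/157043) = 8384/157043 - 4*√4345/157043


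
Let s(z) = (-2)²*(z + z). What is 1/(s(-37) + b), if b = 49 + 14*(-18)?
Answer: -1/499 ≈ -0.0020040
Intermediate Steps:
b = -203 (b = 49 - 252 = -203)
s(z) = 8*z (s(z) = 4*(2*z) = 8*z)
1/(s(-37) + b) = 1/(8*(-37) - 203) = 1/(-296 - 203) = 1/(-499) = -1/499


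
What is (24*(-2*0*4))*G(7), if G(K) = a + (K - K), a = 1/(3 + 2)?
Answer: 0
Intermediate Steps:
a = ⅕ (a = 1/5 = ⅕ ≈ 0.20000)
G(K) = ⅕ (G(K) = ⅕ + (K - K) = ⅕ + 0 = ⅕)
(24*(-2*0*4))*G(7) = (24*(-2*0*4))*(⅕) = (24*(0*4))*(⅕) = (24*0)*(⅕) = 0*(⅕) = 0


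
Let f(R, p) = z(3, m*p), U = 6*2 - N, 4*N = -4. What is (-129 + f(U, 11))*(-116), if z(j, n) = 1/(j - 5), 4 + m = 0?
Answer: 15022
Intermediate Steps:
m = -4 (m = -4 + 0 = -4)
N = -1 (N = (¼)*(-4) = -1)
U = 13 (U = 6*2 - 1*(-1) = 12 + 1 = 13)
z(j, n) = 1/(-5 + j)
f(R, p) = -½ (f(R, p) = 1/(-5 + 3) = 1/(-2) = -½)
(-129 + f(U, 11))*(-116) = (-129 - ½)*(-116) = -259/2*(-116) = 15022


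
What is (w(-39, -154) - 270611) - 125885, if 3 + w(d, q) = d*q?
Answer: -390493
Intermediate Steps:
w(d, q) = -3 + d*q
(w(-39, -154) - 270611) - 125885 = ((-3 - 39*(-154)) - 270611) - 125885 = ((-3 + 6006) - 270611) - 125885 = (6003 - 270611) - 125885 = -264608 - 125885 = -390493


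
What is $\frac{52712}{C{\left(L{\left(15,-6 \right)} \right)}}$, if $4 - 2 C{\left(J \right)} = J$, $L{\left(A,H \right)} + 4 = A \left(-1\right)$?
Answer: $\frac{105424}{23} \approx 4583.6$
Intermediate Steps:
$L{\left(A,H \right)} = -4 - A$ ($L{\left(A,H \right)} = -4 + A \left(-1\right) = -4 - A$)
$C{\left(J \right)} = 2 - \frac{J}{2}$
$\frac{52712}{C{\left(L{\left(15,-6 \right)} \right)}} = \frac{52712}{2 - \frac{-4 - 15}{2}} = \frac{52712}{2 - - \frac{19}{2}} = \frac{52712}{2 + \frac{19}{2}} = \frac{52712}{\frac{23}{2}} = 52712 \cdot \frac{2}{23} = \frac{105424}{23}$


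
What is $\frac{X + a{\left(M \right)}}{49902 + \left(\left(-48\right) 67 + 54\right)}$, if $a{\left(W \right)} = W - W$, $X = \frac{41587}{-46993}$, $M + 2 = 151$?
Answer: $- \frac{41587}{2196452820} \approx -1.8934 \cdot 10^{-5}$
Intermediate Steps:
$M = 149$ ($M = -2 + 151 = 149$)
$X = - \frac{41587}{46993}$ ($X = 41587 \left(- \frac{1}{46993}\right) = - \frac{41587}{46993} \approx -0.88496$)
$a{\left(W \right)} = 0$
$\frac{X + a{\left(M \right)}}{49902 + \left(\left(-48\right) 67 + 54\right)} = \frac{- \frac{41587}{46993} + 0}{49902 + \left(\left(-48\right) 67 + 54\right)} = - \frac{41587}{46993 \left(49902 + \left(-3216 + 54\right)\right)} = - \frac{41587}{46993 \left(49902 - 3162\right)} = - \frac{41587}{46993 \cdot 46740} = \left(- \frac{41587}{46993}\right) \frac{1}{46740} = - \frac{41587}{2196452820}$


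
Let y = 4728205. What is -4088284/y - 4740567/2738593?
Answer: -2585424502819/996048393505 ≈ -2.5957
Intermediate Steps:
-4088284/y - 4740567/2738593 = -4088284/4728205 - 4740567/2738593 = -4088284*1/4728205 - 4740567*1/2738593 = -4088284/4728205 - 364659/210661 = -2585424502819/996048393505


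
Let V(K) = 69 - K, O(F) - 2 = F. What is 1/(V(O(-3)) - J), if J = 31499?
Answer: -1/31429 ≈ -3.1818e-5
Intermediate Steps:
O(F) = 2 + F
1/(V(O(-3)) - J) = 1/((69 - (2 - 3)) - 1*31499) = 1/((69 - 1*(-1)) - 31499) = 1/((69 + 1) - 31499) = 1/(70 - 31499) = 1/(-31429) = -1/31429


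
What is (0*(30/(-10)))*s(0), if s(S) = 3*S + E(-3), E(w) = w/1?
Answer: 0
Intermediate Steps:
E(w) = w (E(w) = w*1 = w)
s(S) = -3 + 3*S (s(S) = 3*S - 3 = -3 + 3*S)
(0*(30/(-10)))*s(0) = (0*(30/(-10)))*(-3 + 3*0) = (0*(30*(-1/10)))*(-3 + 0) = (0*(-3))*(-3) = 0*(-3) = 0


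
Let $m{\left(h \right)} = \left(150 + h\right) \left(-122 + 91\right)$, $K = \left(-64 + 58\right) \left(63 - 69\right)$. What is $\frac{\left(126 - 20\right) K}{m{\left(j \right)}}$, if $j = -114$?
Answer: $- \frac{106}{31} \approx -3.4194$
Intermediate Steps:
$K = 36$ ($K = \left(-6\right) \left(-6\right) = 36$)
$m{\left(h \right)} = -4650 - 31 h$ ($m{\left(h \right)} = \left(150 + h\right) \left(-31\right) = -4650 - 31 h$)
$\frac{\left(126 - 20\right) K}{m{\left(j \right)}} = \frac{\left(126 - 20\right) 36}{-4650 - -3534} = \frac{106 \cdot 36}{-4650 + 3534} = \frac{3816}{-1116} = 3816 \left(- \frac{1}{1116}\right) = - \frac{106}{31}$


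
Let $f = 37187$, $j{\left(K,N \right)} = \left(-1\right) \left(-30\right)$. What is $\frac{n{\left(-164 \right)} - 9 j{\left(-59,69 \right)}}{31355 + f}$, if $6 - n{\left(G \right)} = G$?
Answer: $- \frac{50}{34271} \approx -0.001459$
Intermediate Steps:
$n{\left(G \right)} = 6 - G$
$j{\left(K,N \right)} = 30$
$\frac{n{\left(-164 \right)} - 9 j{\left(-59,69 \right)}}{31355 + f} = \frac{\left(6 - -164\right) - 270}{31355 + 37187} = \frac{\left(6 + 164\right) - 270}{68542} = \left(170 - 270\right) \frac{1}{68542} = \left(-100\right) \frac{1}{68542} = - \frac{50}{34271}$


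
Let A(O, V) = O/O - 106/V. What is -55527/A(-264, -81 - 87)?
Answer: -4664268/137 ≈ -34046.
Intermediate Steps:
A(O, V) = 1 - 106/V
-55527/A(-264, -81 - 87) = -55527*(-81 - 87)/(-106 + (-81 - 87)) = -55527*(-168/(-106 - 168)) = -55527/((-1/168*(-274))) = -55527/137/84 = -55527*84/137 = -4664268/137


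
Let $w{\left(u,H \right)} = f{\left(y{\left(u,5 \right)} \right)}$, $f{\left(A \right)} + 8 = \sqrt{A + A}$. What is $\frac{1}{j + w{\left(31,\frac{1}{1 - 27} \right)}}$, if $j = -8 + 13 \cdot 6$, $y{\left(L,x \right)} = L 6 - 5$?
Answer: $\frac{31}{1741} - \frac{\sqrt{362}}{3482} \approx 0.012342$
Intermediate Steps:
$y{\left(L,x \right)} = -5 + 6 L$ ($y{\left(L,x \right)} = 6 L - 5 = -5 + 6 L$)
$f{\left(A \right)} = -8 + \sqrt{2} \sqrt{A}$ ($f{\left(A \right)} = -8 + \sqrt{A + A} = -8 + \sqrt{2 A} = -8 + \sqrt{2} \sqrt{A}$)
$w{\left(u,H \right)} = -8 + \sqrt{2} \sqrt{-5 + 6 u}$
$j = 70$ ($j = -8 + 78 = 70$)
$\frac{1}{j + w{\left(31,\frac{1}{1 - 27} \right)}} = \frac{1}{70 - \left(8 - \sqrt{-10 + 12 \cdot 31}\right)} = \frac{1}{70 - \left(8 - \sqrt{-10 + 372}\right)} = \frac{1}{70 - \left(8 - \sqrt{362}\right)} = \frac{1}{62 + \sqrt{362}}$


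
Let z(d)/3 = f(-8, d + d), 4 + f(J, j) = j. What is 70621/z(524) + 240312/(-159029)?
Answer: 10478129825/498078828 ≈ 21.037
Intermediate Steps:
f(J, j) = -4 + j
z(d) = -12 + 6*d (z(d) = 3*(-4 + (d + d)) = 3*(-4 + 2*d) = -12 + 6*d)
70621/z(524) + 240312/(-159029) = 70621/(-12 + 6*524) + 240312/(-159029) = 70621/(-12 + 3144) + 240312*(-1/159029) = 70621/3132 - 240312/159029 = 10478129825/498078828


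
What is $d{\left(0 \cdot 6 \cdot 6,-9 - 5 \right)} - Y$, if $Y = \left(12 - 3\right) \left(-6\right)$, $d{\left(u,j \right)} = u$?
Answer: $54$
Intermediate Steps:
$Y = -54$ ($Y = 9 \left(-6\right) = -54$)
$d{\left(0 \cdot 6 \cdot 6,-9 - 5 \right)} - Y = 0 \cdot 6 \cdot 6 - -54 = 0 \cdot 6 + 54 = 0 + 54 = 54$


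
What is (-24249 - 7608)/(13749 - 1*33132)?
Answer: 1517/923 ≈ 1.6436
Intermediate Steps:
(-24249 - 7608)/(13749 - 1*33132) = -31857/(13749 - 33132) = -31857/(-19383) = -31857*(-1/19383) = 1517/923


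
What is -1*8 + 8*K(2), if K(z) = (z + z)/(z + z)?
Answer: 0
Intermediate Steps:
K(z) = 1 (K(z) = (2*z)/((2*z)) = (2*z)*(1/(2*z)) = 1)
-1*8 + 8*K(2) = -1*8 + 8*1 = -8 + 8 = 0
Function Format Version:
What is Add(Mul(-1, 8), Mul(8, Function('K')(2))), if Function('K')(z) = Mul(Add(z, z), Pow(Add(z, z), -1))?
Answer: 0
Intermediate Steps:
Function('K')(z) = 1 (Function('K')(z) = Mul(Mul(2, z), Pow(Mul(2, z), -1)) = Mul(Mul(2, z), Mul(Rational(1, 2), Pow(z, -1))) = 1)
Add(Mul(-1, 8), Mul(8, Function('K')(2))) = Add(Mul(-1, 8), Mul(8, 1)) = Add(-8, 8) = 0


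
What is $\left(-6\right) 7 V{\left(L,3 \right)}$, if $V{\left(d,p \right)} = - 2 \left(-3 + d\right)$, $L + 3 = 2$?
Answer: $-336$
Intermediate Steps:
$L = -1$ ($L = -3 + 2 = -1$)
$V{\left(d,p \right)} = 6 - 2 d$
$\left(-6\right) 7 V{\left(L,3 \right)} = \left(-6\right) 7 \left(6 - -2\right) = - 42 \left(6 + 2\right) = \left(-42\right) 8 = -336$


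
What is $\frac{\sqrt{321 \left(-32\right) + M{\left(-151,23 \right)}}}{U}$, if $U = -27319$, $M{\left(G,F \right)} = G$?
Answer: $- \frac{i \sqrt{10423}}{27319} \approx - 0.0037371 i$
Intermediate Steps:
$\frac{\sqrt{321 \left(-32\right) + M{\left(-151,23 \right)}}}{U} = \frac{\sqrt{321 \left(-32\right) - 151}}{-27319} = \sqrt{-10272 - 151} \left(- \frac{1}{27319}\right) = \sqrt{-10423} \left(- \frac{1}{27319}\right) = i \sqrt{10423} \left(- \frac{1}{27319}\right) = - \frac{i \sqrt{10423}}{27319}$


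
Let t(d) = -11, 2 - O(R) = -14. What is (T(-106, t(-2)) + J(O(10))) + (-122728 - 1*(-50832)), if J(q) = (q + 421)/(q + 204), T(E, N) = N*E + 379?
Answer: -15476783/220 ≈ -70349.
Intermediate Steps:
O(R) = 16 (O(R) = 2 - 1*(-14) = 2 + 14 = 16)
T(E, N) = 379 + E*N (T(E, N) = E*N + 379 = 379 + E*N)
J(q) = (421 + q)/(204 + q)
(T(-106, t(-2)) + J(O(10))) + (-122728 - 1*(-50832)) = ((379 - 106*(-11)) + (421 + 16)/(204 + 16)) + (-122728 - 1*(-50832)) = ((379 + 1166) + 437/220) + (-122728 + 50832) = (1545 + (1/220)*437) - 71896 = (1545 + 437/220) - 71896 = 340337/220 - 71896 = -15476783/220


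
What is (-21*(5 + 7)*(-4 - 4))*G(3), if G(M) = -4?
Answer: -8064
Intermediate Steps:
(-21*(5 + 7)*(-4 - 4))*G(3) = -21*(5 + 7)*(-4 - 4)*(-4) = -252*(-8)*(-4) = -21*(-96)*(-4) = 2016*(-4) = -8064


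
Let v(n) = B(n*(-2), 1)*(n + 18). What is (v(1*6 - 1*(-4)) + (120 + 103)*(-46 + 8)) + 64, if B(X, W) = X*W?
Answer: -8970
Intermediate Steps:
B(X, W) = W*X
v(n) = -2*n*(18 + n) (v(n) = (1*(n*(-2)))*(n + 18) = (1*(-2*n))*(18 + n) = (-2*n)*(18 + n) = -2*n*(18 + n))
(v(1*6 - 1*(-4)) + (120 + 103)*(-46 + 8)) + 64 = (-2*(1*6 - 1*(-4))*(18 + (1*6 - 1*(-4))) + (120 + 103)*(-46 + 8)) + 64 = (-2*(6 + 4)*(18 + (6 + 4)) + 223*(-38)) + 64 = (-2*10*(18 + 10) - 8474) + 64 = (-2*10*28 - 8474) + 64 = (-560 - 8474) + 64 = -9034 + 64 = -8970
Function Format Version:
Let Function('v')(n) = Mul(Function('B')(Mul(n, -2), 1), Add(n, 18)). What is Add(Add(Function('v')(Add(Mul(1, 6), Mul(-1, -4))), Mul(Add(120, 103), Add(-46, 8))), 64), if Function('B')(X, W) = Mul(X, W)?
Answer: -8970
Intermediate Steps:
Function('B')(X, W) = Mul(W, X)
Function('v')(n) = Mul(-2, n, Add(18, n)) (Function('v')(n) = Mul(Mul(1, Mul(n, -2)), Add(n, 18)) = Mul(Mul(1, Mul(-2, n)), Add(18, n)) = Mul(Mul(-2, n), Add(18, n)) = Mul(-2, n, Add(18, n)))
Add(Add(Function('v')(Add(Mul(1, 6), Mul(-1, -4))), Mul(Add(120, 103), Add(-46, 8))), 64) = Add(Add(Mul(-2, Add(Mul(1, 6), Mul(-1, -4)), Add(18, Add(Mul(1, 6), Mul(-1, -4)))), Mul(Add(120, 103), Add(-46, 8))), 64) = Add(Add(Mul(-2, Add(6, 4), Add(18, Add(6, 4))), Mul(223, -38)), 64) = Add(Add(Mul(-2, 10, Add(18, 10)), -8474), 64) = Add(Add(Mul(-2, 10, 28), -8474), 64) = Add(Add(-560, -8474), 64) = Add(-9034, 64) = -8970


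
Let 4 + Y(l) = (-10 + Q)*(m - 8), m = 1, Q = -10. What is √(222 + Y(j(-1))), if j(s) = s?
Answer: √358 ≈ 18.921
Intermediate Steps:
Y(l) = 136 (Y(l) = -4 + (-10 - 10)*(1 - 8) = -4 - 20*(-7) = -4 + 140 = 136)
√(222 + Y(j(-1))) = √(222 + 136) = √358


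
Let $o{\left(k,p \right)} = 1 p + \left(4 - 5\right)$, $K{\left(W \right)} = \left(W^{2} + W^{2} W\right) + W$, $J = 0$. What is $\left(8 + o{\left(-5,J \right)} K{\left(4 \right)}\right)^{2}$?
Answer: $5776$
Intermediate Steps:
$K{\left(W \right)} = W + W^{2} + W^{3}$ ($K{\left(W \right)} = \left(W^{2} + W^{3}\right) + W = W + W^{2} + W^{3}$)
$o{\left(k,p \right)} = -1 + p$ ($o{\left(k,p \right)} = p - 1 = -1 + p$)
$\left(8 + o{\left(-5,J \right)} K{\left(4 \right)}\right)^{2} = \left(8 + \left(-1 + 0\right) 4 \left(1 + 4 + 4^{2}\right)\right)^{2} = \left(8 - 4 \left(1 + 4 + 16\right)\right)^{2} = \left(8 - 4 \cdot 21\right)^{2} = \left(8 - 84\right)^{2} = \left(-76\right)^{2} = 5776$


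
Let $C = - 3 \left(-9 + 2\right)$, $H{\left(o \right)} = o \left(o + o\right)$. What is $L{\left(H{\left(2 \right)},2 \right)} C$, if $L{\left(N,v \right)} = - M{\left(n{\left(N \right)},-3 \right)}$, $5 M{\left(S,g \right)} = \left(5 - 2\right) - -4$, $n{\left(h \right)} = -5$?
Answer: $- \frac{147}{5} \approx -29.4$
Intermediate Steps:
$H{\left(o \right)} = 2 o^{2}$ ($H{\left(o \right)} = o 2 o = 2 o^{2}$)
$C = 21$ ($C = \left(-3\right) \left(-7\right) = 21$)
$M{\left(S,g \right)} = \frac{7}{5}$ ($M{\left(S,g \right)} = \frac{\left(5 - 2\right) - -4}{5} = \frac{3 + 4}{5} = \frac{1}{5} \cdot 7 = \frac{7}{5}$)
$L{\left(N,v \right)} = - \frac{7}{5}$ ($L{\left(N,v \right)} = \left(-1\right) \frac{7}{5} = - \frac{7}{5}$)
$L{\left(H{\left(2 \right)},2 \right)} C = \left(- \frac{7}{5}\right) 21 = - \frac{147}{5}$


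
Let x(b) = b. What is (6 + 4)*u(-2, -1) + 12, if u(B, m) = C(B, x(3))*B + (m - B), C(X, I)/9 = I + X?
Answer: -158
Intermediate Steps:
C(X, I) = 9*I + 9*X (C(X, I) = 9*(I + X) = 9*I + 9*X)
u(B, m) = m - B + B*(27 + 9*B) (u(B, m) = (9*3 + 9*B)*B + (m - B) = (27 + 9*B)*B + (m - B) = B*(27 + 9*B) + (m - B) = m - B + B*(27 + 9*B))
(6 + 4)*u(-2, -1) + 12 = (6 + 4)*(-1 - 1*(-2) + 9*(-2)*(3 - 2)) + 12 = 10*(-1 + 2 + 9*(-2)*1) + 12 = 10*(-1 + 2 - 18) + 12 = 10*(-17) + 12 = -170 + 12 = -158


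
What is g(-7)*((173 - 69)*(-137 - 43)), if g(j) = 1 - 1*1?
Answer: 0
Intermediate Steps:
g(j) = 0 (g(j) = 1 - 1 = 0)
g(-7)*((173 - 69)*(-137 - 43)) = 0*((173 - 69)*(-137 - 43)) = 0*(104*(-180)) = 0*(-18720) = 0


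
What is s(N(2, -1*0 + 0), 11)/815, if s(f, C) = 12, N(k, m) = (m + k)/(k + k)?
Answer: 12/815 ≈ 0.014724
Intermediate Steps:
N(k, m) = (k + m)/(2*k) (N(k, m) = (k + m)/((2*k)) = (k + m)*(1/(2*k)) = (k + m)/(2*k))
s(N(2, -1*0 + 0), 11)/815 = 12/815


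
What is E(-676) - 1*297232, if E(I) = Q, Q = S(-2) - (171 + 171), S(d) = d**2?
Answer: -297570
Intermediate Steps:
Q = -338 (Q = (-2)**2 - (171 + 171) = 4 - 1*342 = 4 - 342 = -338)
E(I) = -338
E(-676) - 1*297232 = -338 - 1*297232 = -338 - 297232 = -297570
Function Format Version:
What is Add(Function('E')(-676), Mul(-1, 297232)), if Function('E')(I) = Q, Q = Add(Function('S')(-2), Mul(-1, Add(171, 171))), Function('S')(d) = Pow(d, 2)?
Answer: -297570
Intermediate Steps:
Q = -338 (Q = Add(Pow(-2, 2), Mul(-1, Add(171, 171))) = Add(4, Mul(-1, 342)) = Add(4, -342) = -338)
Function('E')(I) = -338
Add(Function('E')(-676), Mul(-1, 297232)) = Add(-338, Mul(-1, 297232)) = Add(-338, -297232) = -297570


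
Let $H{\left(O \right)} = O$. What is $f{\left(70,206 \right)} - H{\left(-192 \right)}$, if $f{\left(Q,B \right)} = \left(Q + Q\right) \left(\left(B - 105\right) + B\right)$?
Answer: $43172$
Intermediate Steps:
$f{\left(Q,B \right)} = 2 Q \left(-105 + 2 B\right)$ ($f{\left(Q,B \right)} = 2 Q \left(\left(-105 + B\right) + B\right) = 2 Q \left(-105 + 2 B\right)$)
$f{\left(70,206 \right)} - H{\left(-192 \right)} = 2 \cdot 70 \left(-105 + 2 \cdot 206\right) - -192 = 2 \cdot 70 \left(-105 + 412\right) + 192 = 2 \cdot 70 \cdot 307 + 192 = 42980 + 192 = 43172$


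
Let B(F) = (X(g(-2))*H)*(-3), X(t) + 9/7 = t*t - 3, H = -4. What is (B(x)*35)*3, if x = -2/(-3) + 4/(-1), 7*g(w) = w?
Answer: -37080/7 ≈ -5297.1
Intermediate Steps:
g(w) = w/7
X(t) = -30/7 + t² (X(t) = -9/7 + (t*t - 3) = -9/7 + (t² - 3) = -9/7 + (-3 + t²) = -30/7 + t²)
x = -10/3 (x = -2*(-⅓) + 4*(-1) = ⅔ - 4 = -10/3 ≈ -3.3333)
B(F) = -2472/49 (B(F) = ((-30/7 + ((⅐)*(-2))²)*(-4))*(-3) = ((-30/7 + (-2/7)²)*(-4))*(-3) = ((-30/7 + 4/49)*(-4))*(-3) = -206/49*(-4)*(-3) = (824/49)*(-3) = -2472/49)
(B(x)*35)*3 = -2472/49*35*3 = -12360/7*3 = -37080/7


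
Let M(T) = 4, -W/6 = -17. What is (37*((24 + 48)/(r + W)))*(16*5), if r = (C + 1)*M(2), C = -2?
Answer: 106560/49 ≈ 2174.7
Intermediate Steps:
W = 102 (W = -6*(-17) = 102)
r = -4 (r = (-2 + 1)*4 = -1*4 = -4)
(37*((24 + 48)/(r + W)))*(16*5) = (37*((24 + 48)/(-4 + 102)))*(16*5) = (37*(72/98))*80 = (37*(72*(1/98)))*80 = (37*(36/49))*80 = (1332/49)*80 = 106560/49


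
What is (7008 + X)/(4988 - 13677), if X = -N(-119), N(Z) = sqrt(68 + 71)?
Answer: -7008/8689 + sqrt(139)/8689 ≈ -0.80518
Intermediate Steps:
N(Z) = sqrt(139)
X = -sqrt(139) ≈ -11.790
(7008 + X)/(4988 - 13677) = (7008 - sqrt(139))/(4988 - 13677) = (7008 - sqrt(139))/(-8689) = (7008 - sqrt(139))*(-1/8689) = -7008/8689 + sqrt(139)/8689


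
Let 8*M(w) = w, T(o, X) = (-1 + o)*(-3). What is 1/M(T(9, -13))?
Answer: -⅓ ≈ -0.33333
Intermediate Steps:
T(o, X) = 3 - 3*o
M(w) = w/8
1/M(T(9, -13)) = 1/((3 - 3*9)/8) = 1/((3 - 27)/8) = 1/((⅛)*(-24)) = 1/(-3) = -⅓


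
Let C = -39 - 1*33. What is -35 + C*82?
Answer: -5939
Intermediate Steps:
C = -72 (C = -39 - 33 = -72)
-35 + C*82 = -35 - 72*82 = -35 - 5904 = -5939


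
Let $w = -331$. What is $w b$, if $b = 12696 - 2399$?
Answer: $-3408307$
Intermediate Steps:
$b = 10297$ ($b = 12696 - 2399 = 10297$)
$w b = \left(-331\right) 10297 = -3408307$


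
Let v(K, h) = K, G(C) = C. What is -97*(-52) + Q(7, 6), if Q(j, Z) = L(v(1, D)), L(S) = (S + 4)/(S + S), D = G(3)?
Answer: 10093/2 ≈ 5046.5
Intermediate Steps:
D = 3
L(S) = (4 + S)/(2*S) (L(S) = (4 + S)/((2*S)) = (4 + S)*(1/(2*S)) = (4 + S)/(2*S))
Q(j, Z) = 5/2 (Q(j, Z) = (½)*(4 + 1)/1 = (½)*1*5 = 5/2)
-97*(-52) + Q(7, 6) = -97*(-52) + 5/2 = 5044 + 5/2 = 10093/2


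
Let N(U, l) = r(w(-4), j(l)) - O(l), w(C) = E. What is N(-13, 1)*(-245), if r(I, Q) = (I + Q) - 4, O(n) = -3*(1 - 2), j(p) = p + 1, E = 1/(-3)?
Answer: 3920/3 ≈ 1306.7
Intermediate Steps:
E = -⅓ ≈ -0.33333
w(C) = -⅓
j(p) = 1 + p
O(n) = 3 (O(n) = -3*(-1) = 3)
r(I, Q) = -4 + I + Q
N(U, l) = -19/3 + l (N(U, l) = (-4 - ⅓ + (1 + l)) - 1*3 = (-10/3 + l) - 3 = -19/3 + l)
N(-13, 1)*(-245) = (-19/3 + 1)*(-245) = -16/3*(-245) = 3920/3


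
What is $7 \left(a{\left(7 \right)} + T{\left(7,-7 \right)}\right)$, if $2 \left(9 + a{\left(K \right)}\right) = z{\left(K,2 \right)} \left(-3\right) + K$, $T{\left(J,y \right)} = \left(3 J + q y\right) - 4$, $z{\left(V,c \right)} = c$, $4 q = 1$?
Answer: $\frac{189}{4} \approx 47.25$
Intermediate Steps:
$q = \frac{1}{4}$ ($q = \frac{1}{4} \cdot 1 = \frac{1}{4} \approx 0.25$)
$T{\left(J,y \right)} = -4 + 3 J + \frac{y}{4}$ ($T{\left(J,y \right)} = \left(3 J + \frac{y}{4}\right) - 4 = -4 + 3 J + \frac{y}{4}$)
$a{\left(K \right)} = -12 + \frac{K}{2}$ ($a{\left(K \right)} = -9 + \frac{2 \left(-3\right) + K}{2} = -9 + \frac{-6 + K}{2} = -9 + \left(-3 + \frac{K}{2}\right) = -12 + \frac{K}{2}$)
$7 \left(a{\left(7 \right)} + T{\left(7,-7 \right)}\right) = 7 \left(\left(-12 + \frac{1}{2} \cdot 7\right) + \left(-4 + 3 \cdot 7 + \frac{1}{4} \left(-7\right)\right)\right) = 7 \left(\left(-12 + \frac{7}{2}\right) - - \frac{61}{4}\right) = 7 \left(- \frac{17}{2} + \frac{61}{4}\right) = 7 \cdot \frac{27}{4} = \frac{189}{4}$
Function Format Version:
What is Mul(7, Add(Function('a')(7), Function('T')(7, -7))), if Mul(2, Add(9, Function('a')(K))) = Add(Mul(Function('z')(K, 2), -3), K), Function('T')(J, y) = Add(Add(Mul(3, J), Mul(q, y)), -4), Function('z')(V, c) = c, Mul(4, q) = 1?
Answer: Rational(189, 4) ≈ 47.250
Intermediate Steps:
q = Rational(1, 4) (q = Mul(Rational(1, 4), 1) = Rational(1, 4) ≈ 0.25000)
Function('T')(J, y) = Add(-4, Mul(3, J), Mul(Rational(1, 4), y)) (Function('T')(J, y) = Add(Add(Mul(3, J), Mul(Rational(1, 4), y)), -4) = Add(-4, Mul(3, J), Mul(Rational(1, 4), y)))
Function('a')(K) = Add(-12, Mul(Rational(1, 2), K)) (Function('a')(K) = Add(-9, Mul(Rational(1, 2), Add(Mul(2, -3), K))) = Add(-9, Mul(Rational(1, 2), Add(-6, K))) = Add(-9, Add(-3, Mul(Rational(1, 2), K))) = Add(-12, Mul(Rational(1, 2), K)))
Mul(7, Add(Function('a')(7), Function('T')(7, -7))) = Mul(7, Add(Add(-12, Mul(Rational(1, 2), 7)), Add(-4, Mul(3, 7), Mul(Rational(1, 4), -7)))) = Mul(7, Add(Add(-12, Rational(7, 2)), Add(-4, 21, Rational(-7, 4)))) = Mul(7, Add(Rational(-17, 2), Rational(61, 4))) = Mul(7, Rational(27, 4)) = Rational(189, 4)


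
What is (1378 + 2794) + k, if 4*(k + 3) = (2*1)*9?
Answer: 8347/2 ≈ 4173.5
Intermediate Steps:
k = 3/2 (k = -3 + ((2*1)*9)/4 = -3 + (2*9)/4 = -3 + (1/4)*18 = -3 + 9/2 = 3/2 ≈ 1.5000)
(1378 + 2794) + k = (1378 + 2794) + 3/2 = 4172 + 3/2 = 8347/2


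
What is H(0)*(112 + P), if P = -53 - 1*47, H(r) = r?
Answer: 0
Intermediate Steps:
P = -100 (P = -53 - 47 = -100)
H(0)*(112 + P) = 0*(112 - 100) = 0*12 = 0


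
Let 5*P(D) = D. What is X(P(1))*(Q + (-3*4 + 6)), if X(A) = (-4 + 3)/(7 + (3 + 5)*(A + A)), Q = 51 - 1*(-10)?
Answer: -275/51 ≈ -5.3922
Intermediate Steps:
P(D) = D/5
Q = 61 (Q = 51 + 10 = 61)
X(A) = -1/(7 + 16*A) (X(A) = -1/(7 + 8*(2*A)) = -1/(7 + 16*A))
X(P(1))*(Q + (-3*4 + 6)) = (-1/(7 + 16*((1/5)*1)))*(61 + (-3*4 + 6)) = (-1/(7 + 16*(1/5)))*(61 + (-12 + 6)) = (-1/(7 + 16/5))*(61 - 6) = -1/51/5*55 = -1*5/51*55 = -5/51*55 = -275/51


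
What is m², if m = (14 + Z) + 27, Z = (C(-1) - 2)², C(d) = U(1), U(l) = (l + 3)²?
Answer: 56169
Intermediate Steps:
U(l) = (3 + l)²
C(d) = 16 (C(d) = (3 + 1)² = 4² = 16)
Z = 196 (Z = (16 - 2)² = 14² = 196)
m = 237 (m = (14 + 196) + 27 = 210 + 27 = 237)
m² = 237² = 56169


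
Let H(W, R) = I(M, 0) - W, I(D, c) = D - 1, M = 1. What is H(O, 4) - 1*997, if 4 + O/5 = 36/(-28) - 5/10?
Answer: -13553/14 ≈ -968.07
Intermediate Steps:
I(D, c) = -1 + D
O = -405/14 (O = -20 + 5*(36/(-28) - 5/10) = -20 + 5*(36*(-1/28) - 5*1/10) = -20 + 5*(-9/7 - 1/2) = -20 + 5*(-25/14) = -20 - 125/14 = -405/14 ≈ -28.929)
H(W, R) = -W (H(W, R) = (-1 + 1) - W = 0 - W = -W)
H(O, 4) - 1*997 = -1*(-405/14) - 1*997 = 405/14 - 997 = -13553/14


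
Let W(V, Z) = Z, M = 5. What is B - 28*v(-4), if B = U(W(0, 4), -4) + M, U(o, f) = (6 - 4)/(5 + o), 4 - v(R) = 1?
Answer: -709/9 ≈ -78.778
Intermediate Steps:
v(R) = 3 (v(R) = 4 - 1*1 = 4 - 1 = 3)
U(o, f) = 2/(5 + o)
B = 47/9 (B = 2/(5 + 4) + 5 = 2/9 + 5 = 47/9 ≈ 5.2222)
B - 28*v(-4) = 47/9 - 28*3 = 47/9 - 84 = -709/9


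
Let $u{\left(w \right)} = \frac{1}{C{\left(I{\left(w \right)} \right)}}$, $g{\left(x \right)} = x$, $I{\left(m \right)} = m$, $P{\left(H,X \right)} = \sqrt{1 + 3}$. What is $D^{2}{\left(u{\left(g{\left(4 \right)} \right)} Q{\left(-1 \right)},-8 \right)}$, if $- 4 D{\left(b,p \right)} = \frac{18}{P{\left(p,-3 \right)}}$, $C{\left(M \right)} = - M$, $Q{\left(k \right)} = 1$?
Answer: $\frac{81}{16} \approx 5.0625$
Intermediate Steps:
$P{\left(H,X \right)} = 2$ ($P{\left(H,X \right)} = \sqrt{4} = 2$)
$u{\left(w \right)} = - \frac{1}{w}$ ($u{\left(w \right)} = \frac{1}{\left(-1\right) w} = - \frac{1}{w}$)
$D{\left(b,p \right)} = - \frac{9}{4}$ ($D{\left(b,p \right)} = - \frac{18 \cdot \frac{1}{2}}{4} = \left(- \frac{1}{4}\right) 9 = - \frac{9}{4}$)
$D^{2}{\left(u{\left(g{\left(4 \right)} \right)} Q{\left(-1 \right)},-8 \right)} = \left(- \frac{9}{4}\right)^{2} = \frac{81}{16}$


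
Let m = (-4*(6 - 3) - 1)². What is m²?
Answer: 28561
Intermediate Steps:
m = 169 (m = (-4*3 - 1)² = (-12 - 1)² = (-13)² = 169)
m² = 169² = 28561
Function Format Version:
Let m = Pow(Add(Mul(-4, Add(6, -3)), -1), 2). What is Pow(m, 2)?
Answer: 28561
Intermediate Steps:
m = 169 (m = Pow(Add(Mul(-4, 3), -1), 2) = Pow(Add(-12, -1), 2) = Pow(-13, 2) = 169)
Pow(m, 2) = Pow(169, 2) = 28561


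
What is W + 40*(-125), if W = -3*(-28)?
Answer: -4916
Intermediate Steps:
W = 84
W + 40*(-125) = 84 + 40*(-125) = 84 - 5000 = -4916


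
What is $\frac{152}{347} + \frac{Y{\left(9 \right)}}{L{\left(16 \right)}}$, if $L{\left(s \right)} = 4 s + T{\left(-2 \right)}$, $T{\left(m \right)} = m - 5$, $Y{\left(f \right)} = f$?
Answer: $\frac{3929}{6593} \approx 0.59593$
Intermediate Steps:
$T{\left(m \right)} = -5 + m$
$L{\left(s \right)} = -7 + 4 s$ ($L{\left(s \right)} = 4 s - 7 = -7 + 4 s$)
$\frac{152}{347} + \frac{Y{\left(9 \right)}}{L{\left(16 \right)}} = \frac{152}{347} + \frac{9}{-7 + 4 \cdot 16} = 152 \cdot \frac{1}{347} + \frac{9}{-7 + 64} = \frac{152}{347} + \frac{9}{57} = \frac{152}{347} + 9 \cdot \frac{1}{57} = \frac{152}{347} + \frac{3}{19} = \frac{3929}{6593}$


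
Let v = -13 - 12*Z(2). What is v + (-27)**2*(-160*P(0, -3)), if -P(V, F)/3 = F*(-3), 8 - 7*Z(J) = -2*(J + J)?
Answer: 22044677/7 ≈ 3.1492e+6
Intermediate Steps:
Z(J) = 8/7 + 4*J/7 (Z(J) = 8/7 - (-2)*(J + J)/7 = 8/7 - (-2)*2*J/7 = 8/7 - (-4)*J/7 = 8/7 + 4*J/7)
P(V, F) = 9*F (P(V, F) = -3*F*(-3) = -(-9)*F = 9*F)
v = -283/7 (v = -13 - 12*(8/7 + (4/7)*2) = -13 - 12*(8/7 + 8/7) = -13 - 12*16/7 = -13 - 192/7 = -283/7 ≈ -40.429)
v + (-27)**2*(-160*P(0, -3)) = -283/7 + (-27)**2*(-1440*(-3)) = -283/7 + 729*(-160*(-27)) = -283/7 + 729*4320 = -283/7 + 3149280 = 22044677/7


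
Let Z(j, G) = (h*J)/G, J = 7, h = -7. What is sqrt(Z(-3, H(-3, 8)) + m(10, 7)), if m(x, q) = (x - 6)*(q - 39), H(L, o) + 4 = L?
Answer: 11*I ≈ 11.0*I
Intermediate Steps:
H(L, o) = -4 + L
m(x, q) = (-39 + q)*(-6 + x) (m(x, q) = (-6 + x)*(-39 + q) = (-39 + q)*(-6 + x))
Z(j, G) = -49/G (Z(j, G) = (-7*7)/G = -49/G)
sqrt(Z(-3, H(-3, 8)) + m(10, 7)) = sqrt(-49/(-4 - 3) + (234 - 39*10 - 6*7 + 7*10)) = sqrt(-49/(-7) + (234 - 390 - 42 + 70)) = sqrt(-49*(-1/7) - 128) = sqrt(7 - 128) = sqrt(-121) = 11*I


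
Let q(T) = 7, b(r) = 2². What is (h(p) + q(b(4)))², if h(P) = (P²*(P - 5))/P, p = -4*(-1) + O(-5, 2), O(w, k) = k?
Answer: 169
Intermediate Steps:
b(r) = 4
p = 6 (p = -4*(-1) + 2 = 4 + 2 = 6)
h(P) = P*(-5 + P) (h(P) = (P²*(-5 + P))/P = P*(-5 + P))
(h(p) + q(b(4)))² = (6*(-5 + 6) + 7)² = (6*1 + 7)² = (6 + 7)² = 13² = 169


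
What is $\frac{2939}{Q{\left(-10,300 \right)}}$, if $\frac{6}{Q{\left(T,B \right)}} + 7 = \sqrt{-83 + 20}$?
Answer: $- \frac{20573}{6} + \frac{2939 i \sqrt{7}}{2} \approx -3428.8 + 3887.9 i$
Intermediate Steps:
$Q{\left(T,B \right)} = \frac{6}{-7 + 3 i \sqrt{7}}$ ($Q{\left(T,B \right)} = \frac{6}{-7 + \sqrt{-83 + 20}} = \frac{6}{-7 + \sqrt{-63}} = \frac{6}{-7 + 3 i \sqrt{7}}$)
$\frac{2939}{Q{\left(-10,300 \right)}} = \frac{2939}{- \frac{3}{8} - \frac{9 i \sqrt{7}}{56}}$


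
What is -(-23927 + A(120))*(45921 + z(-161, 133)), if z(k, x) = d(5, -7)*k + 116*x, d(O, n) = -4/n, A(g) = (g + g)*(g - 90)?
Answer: 1024645839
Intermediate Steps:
A(g) = 2*g*(-90 + g) (A(g) = (2*g)*(-90 + g) = 2*g*(-90 + g))
z(k, x) = 116*x + 4*k/7 (z(k, x) = (-4/(-7))*k + 116*x = (-4*(-⅐))*k + 116*x = 4*k/7 + 116*x = 116*x + 4*k/7)
-(-23927 + A(120))*(45921 + z(-161, 133)) = -(-23927 + 2*120*(-90 + 120))*(45921 + (116*133 + (4/7)*(-161))) = -(-23927 + 2*120*30)*(45921 + (15428 - 92)) = -(-23927 + 7200)*(45921 + 15336) = -(-16727)*61257 = -1*(-1024645839) = 1024645839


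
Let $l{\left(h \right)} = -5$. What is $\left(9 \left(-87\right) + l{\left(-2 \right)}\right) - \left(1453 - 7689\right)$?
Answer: $5448$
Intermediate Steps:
$\left(9 \left(-87\right) + l{\left(-2 \right)}\right) - \left(1453 - 7689\right) = \left(9 \left(-87\right) - 5\right) - \left(1453 - 7689\right) = \left(-783 - 5\right) - -6236 = -788 + 6236 = 5448$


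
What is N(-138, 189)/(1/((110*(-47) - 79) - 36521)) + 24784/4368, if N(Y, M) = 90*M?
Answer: -193968600551/273 ≈ -7.1051e+8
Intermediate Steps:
N(-138, 189)/(1/((110*(-47) - 79) - 36521)) + 24784/4368 = (90*189)/(1/((110*(-47) - 79) - 36521)) + 24784/4368 = 17010/(1/((-5170 - 79) - 36521)) + 24784*(1/4368) = 17010/(1/(-5249 - 36521)) + 1549/273 = 17010/(1/(-41770)) + 1549/273 = 17010/(-1/41770) + 1549/273 = 17010*(-41770) + 1549/273 = -710507700 + 1549/273 = -193968600551/273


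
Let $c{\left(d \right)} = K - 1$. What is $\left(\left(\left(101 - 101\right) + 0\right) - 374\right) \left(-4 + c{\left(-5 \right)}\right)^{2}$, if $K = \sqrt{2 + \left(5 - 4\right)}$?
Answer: $-10472 + 3740 \sqrt{3} \approx -3994.1$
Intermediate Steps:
$K = \sqrt{3}$ ($K = \sqrt{2 + 1} = \sqrt{3} \approx 1.732$)
$c{\left(d \right)} = -1 + \sqrt{3}$ ($c{\left(d \right)} = \sqrt{3} - 1 = -1 + \sqrt{3}$)
$\left(\left(\left(101 - 101\right) + 0\right) - 374\right) \left(-4 + c{\left(-5 \right)}\right)^{2} = \left(\left(\left(101 - 101\right) + 0\right) - 374\right) \left(-4 - \left(1 - \sqrt{3}\right)\right)^{2} = \left(\left(\left(101 - 101\right) + 0\right) - 374\right) \left(-5 + \sqrt{3}\right)^{2} = \left(\left(0 + 0\right) - 374\right) \left(-5 + \sqrt{3}\right)^{2} = \left(0 - 374\right) \left(-5 + \sqrt{3}\right)^{2} = - 374 \left(-5 + \sqrt{3}\right)^{2}$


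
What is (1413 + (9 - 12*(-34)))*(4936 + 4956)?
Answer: 18102360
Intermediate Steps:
(1413 + (9 - 12*(-34)))*(4936 + 4956) = (1413 + (9 + 408))*9892 = (1413 + 417)*9892 = 1830*9892 = 18102360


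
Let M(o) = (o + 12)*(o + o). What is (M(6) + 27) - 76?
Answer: 167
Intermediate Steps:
M(o) = 2*o*(12 + o) (M(o) = (12 + o)*(2*o) = 2*o*(12 + o))
(M(6) + 27) - 76 = (2*6*(12 + 6) + 27) - 76 = (2*6*18 + 27) - 76 = (216 + 27) - 76 = 243 - 76 = 167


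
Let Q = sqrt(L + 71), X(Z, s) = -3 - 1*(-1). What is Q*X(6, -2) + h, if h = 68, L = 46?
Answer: 68 - 6*sqrt(13) ≈ 46.367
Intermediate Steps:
X(Z, s) = -2 (X(Z, s) = -3 + 1 = -2)
Q = 3*sqrt(13) (Q = sqrt(46 + 71) = sqrt(117) = 3*sqrt(13) ≈ 10.817)
Q*X(6, -2) + h = (3*sqrt(13))*(-2) + 68 = -6*sqrt(13) + 68 = 68 - 6*sqrt(13)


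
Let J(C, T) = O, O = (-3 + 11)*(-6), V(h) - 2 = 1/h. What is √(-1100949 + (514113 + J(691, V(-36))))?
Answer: 2*I*√146721 ≈ 766.08*I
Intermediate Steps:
V(h) = 2 + 1/h
O = -48 (O = 8*(-6) = -48)
J(C, T) = -48
√(-1100949 + (514113 + J(691, V(-36)))) = √(-1100949 + (514113 - 48)) = √(-1100949 + 514065) = √(-586884) = 2*I*√146721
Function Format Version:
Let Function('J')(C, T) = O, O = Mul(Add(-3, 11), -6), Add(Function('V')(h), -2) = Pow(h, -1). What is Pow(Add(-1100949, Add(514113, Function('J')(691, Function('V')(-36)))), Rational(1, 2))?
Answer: Mul(2, I, Pow(146721, Rational(1, 2))) ≈ Mul(766.08, I)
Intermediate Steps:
Function('V')(h) = Add(2, Pow(h, -1))
O = -48 (O = Mul(8, -6) = -48)
Function('J')(C, T) = -48
Pow(Add(-1100949, Add(514113, Function('J')(691, Function('V')(-36)))), Rational(1, 2)) = Pow(Add(-1100949, Add(514113, -48)), Rational(1, 2)) = Pow(Add(-1100949, 514065), Rational(1, 2)) = Pow(-586884, Rational(1, 2)) = Mul(2, I, Pow(146721, Rational(1, 2)))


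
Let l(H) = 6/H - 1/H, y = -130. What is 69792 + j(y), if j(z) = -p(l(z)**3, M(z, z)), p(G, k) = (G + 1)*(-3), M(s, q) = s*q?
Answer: 1226716917/17576 ≈ 69795.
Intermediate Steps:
l(H) = 5/H
M(s, q) = q*s
p(G, k) = -3 - 3*G (p(G, k) = (1 + G)*(-3) = -3 - 3*G)
j(z) = 3 + 375/z**3 (j(z) = -(-3 - 3*125/z**3) = -(-3 - 375/z**3) = 3 + 375/z**3)
69792 + j(y) = 69792 + (3 + 375/(-130)**3) = 69792 + (3 + 375*(-1/2197000)) = 69792 + (3 - 3/17576) = 69792 + 52725/17576 = 1226716917/17576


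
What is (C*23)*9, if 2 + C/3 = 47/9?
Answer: 2001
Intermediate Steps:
C = 29/3 (C = -6 + 3*(47/9) = -6 + 47/3 = 29/3 ≈ 9.6667)
(C*23)*9 = ((29/3)*23)*9 = (667/3)*9 = 2001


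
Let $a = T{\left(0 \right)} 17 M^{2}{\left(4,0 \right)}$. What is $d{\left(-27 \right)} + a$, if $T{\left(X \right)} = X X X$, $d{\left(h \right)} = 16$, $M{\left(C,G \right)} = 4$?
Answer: $16$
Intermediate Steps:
$T{\left(X \right)} = X^{3}$ ($T{\left(X \right)} = X^{2} X = X^{3}$)
$a = 0$ ($a = 0^{3} \cdot 17 \cdot 4^{2} = 0 \cdot 17 \cdot 16 = 0 \cdot 16 = 0$)
$d{\left(-27 \right)} + a = 16 + 0 = 16$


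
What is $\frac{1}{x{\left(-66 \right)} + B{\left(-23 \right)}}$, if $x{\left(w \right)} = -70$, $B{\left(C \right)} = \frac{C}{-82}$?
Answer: $- \frac{82}{5717} \approx -0.014343$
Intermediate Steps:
$B{\left(C \right)} = - \frac{C}{82}$ ($B{\left(C \right)} = C \left(- \frac{1}{82}\right) = - \frac{C}{82}$)
$\frac{1}{x{\left(-66 \right)} + B{\left(-23 \right)}} = \frac{1}{-70 - - \frac{23}{82}} = \frac{1}{-70 + \frac{23}{82}} = \frac{1}{- \frac{5717}{82}} = - \frac{82}{5717}$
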